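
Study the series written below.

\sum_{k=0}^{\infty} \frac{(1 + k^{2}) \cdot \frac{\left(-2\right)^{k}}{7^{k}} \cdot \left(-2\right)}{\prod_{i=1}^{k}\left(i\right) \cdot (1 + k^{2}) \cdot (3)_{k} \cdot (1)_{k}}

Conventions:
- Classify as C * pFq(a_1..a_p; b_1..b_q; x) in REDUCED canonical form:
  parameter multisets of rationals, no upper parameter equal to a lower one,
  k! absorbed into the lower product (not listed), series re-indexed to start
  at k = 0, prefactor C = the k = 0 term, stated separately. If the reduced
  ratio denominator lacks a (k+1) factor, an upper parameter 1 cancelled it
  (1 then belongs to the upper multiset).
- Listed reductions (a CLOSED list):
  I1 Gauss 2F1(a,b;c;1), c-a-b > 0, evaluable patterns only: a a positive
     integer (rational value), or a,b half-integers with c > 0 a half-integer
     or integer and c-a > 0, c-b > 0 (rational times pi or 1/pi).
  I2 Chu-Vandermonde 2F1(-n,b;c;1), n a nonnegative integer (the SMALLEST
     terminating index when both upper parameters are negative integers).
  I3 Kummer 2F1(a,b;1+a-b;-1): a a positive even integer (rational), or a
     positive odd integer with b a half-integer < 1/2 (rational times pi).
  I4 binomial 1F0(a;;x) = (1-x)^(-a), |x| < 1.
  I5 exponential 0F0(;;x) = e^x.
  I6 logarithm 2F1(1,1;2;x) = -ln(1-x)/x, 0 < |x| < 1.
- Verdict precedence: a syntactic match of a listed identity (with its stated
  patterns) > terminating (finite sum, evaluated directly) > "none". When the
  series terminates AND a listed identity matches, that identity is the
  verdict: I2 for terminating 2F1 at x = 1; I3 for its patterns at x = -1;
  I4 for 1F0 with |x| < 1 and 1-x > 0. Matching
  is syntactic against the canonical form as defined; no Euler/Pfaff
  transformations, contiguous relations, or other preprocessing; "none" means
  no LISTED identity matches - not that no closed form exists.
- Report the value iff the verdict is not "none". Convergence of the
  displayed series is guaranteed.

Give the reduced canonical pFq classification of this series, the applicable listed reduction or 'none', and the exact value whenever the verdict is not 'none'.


x = -\frac{2}{7} here; the reduced form reads 0F2, upper {-}, lower {1, 3}, C = -2. Verdict: none (x = -\frac{2}{7}): each listed identity misses the multisets {-} ; {1, 3}.

Key step: t_0 being -2, the two geometric factors (C = -2, x = -2/7) combine into one argument.
Step ratio: r(k) = -\frac{2}{7} * 1 / [(k+1) (k+3) (k+1)] - rational in k. x = -\frac{2}{7}; t_0 = -2; negate the roots.


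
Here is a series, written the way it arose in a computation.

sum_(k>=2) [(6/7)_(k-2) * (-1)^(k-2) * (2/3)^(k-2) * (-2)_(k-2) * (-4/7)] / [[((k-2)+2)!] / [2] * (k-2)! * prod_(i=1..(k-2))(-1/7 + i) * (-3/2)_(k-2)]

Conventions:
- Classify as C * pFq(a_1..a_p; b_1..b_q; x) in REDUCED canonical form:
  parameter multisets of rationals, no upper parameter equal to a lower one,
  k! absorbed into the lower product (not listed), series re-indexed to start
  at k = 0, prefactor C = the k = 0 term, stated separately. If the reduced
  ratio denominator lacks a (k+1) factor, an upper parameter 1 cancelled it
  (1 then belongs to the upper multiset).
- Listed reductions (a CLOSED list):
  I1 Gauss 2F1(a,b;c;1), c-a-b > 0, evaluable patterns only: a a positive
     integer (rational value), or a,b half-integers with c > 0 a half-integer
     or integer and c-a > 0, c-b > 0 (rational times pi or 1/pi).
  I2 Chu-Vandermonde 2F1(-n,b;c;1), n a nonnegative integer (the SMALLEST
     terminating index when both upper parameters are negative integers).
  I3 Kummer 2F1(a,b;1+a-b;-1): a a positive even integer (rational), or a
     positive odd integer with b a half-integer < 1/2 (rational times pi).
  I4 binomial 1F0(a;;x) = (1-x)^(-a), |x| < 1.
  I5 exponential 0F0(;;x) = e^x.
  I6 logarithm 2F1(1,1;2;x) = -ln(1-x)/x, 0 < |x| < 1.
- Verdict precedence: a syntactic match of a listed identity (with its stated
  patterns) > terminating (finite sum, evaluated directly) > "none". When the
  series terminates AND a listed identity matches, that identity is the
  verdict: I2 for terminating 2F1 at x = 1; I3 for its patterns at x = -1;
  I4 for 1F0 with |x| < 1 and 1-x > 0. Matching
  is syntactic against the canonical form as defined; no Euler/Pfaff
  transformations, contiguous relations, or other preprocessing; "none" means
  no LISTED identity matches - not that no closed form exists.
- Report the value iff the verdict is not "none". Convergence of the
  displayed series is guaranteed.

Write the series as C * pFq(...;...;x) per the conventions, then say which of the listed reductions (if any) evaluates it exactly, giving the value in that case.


Prefactor -4/7, argument -2/3: 1F2 with upper {-2} over lower {-3/2, 3}. Verdict: terminating. (-2)_k vanishes past k = 2, leaving a 3-term sum, computed directly. Exact value: -244/567.

Key observation: with t_0 = -4/7, the (-1)^k factor (C = -4/7, x = -2/3) folds into the argument's sign.
Ratio: r(k) = (-2/3) * (k-2) / [(k-3/2) (k+3) (k+1)] ; factor over Q: parameters, x = (-2/3), and C = -4/7.


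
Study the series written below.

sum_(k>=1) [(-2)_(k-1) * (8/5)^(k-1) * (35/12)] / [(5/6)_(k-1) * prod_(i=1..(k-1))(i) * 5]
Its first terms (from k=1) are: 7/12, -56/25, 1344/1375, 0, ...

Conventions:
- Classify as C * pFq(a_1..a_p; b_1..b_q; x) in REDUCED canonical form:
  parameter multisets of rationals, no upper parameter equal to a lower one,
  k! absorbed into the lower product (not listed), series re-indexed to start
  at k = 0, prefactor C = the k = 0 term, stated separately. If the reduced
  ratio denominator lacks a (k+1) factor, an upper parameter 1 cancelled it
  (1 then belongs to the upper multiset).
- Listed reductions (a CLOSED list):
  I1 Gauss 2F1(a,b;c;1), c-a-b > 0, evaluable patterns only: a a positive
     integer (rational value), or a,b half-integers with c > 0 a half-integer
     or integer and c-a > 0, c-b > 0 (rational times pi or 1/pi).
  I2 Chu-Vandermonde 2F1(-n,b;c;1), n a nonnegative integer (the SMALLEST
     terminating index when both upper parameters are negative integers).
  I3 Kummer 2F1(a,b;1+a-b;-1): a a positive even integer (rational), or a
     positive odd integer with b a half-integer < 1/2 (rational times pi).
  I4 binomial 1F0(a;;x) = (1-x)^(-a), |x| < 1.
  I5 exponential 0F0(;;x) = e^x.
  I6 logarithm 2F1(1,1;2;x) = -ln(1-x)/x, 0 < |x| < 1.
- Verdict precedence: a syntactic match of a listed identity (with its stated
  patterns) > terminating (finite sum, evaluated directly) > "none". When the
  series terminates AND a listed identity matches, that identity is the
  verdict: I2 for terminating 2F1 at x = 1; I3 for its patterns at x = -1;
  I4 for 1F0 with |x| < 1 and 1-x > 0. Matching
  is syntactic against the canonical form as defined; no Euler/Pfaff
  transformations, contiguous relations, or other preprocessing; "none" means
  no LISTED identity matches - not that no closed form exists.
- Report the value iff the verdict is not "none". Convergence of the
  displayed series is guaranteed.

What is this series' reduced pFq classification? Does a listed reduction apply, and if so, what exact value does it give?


First insight: with t_0 = 7/12, the product of the first k integers (C = 7/12, x = 8/5) is k!.
Step ratio: r(k) = (8/5) * (k-2) / [(k+5/6) (k+1)] - rational in k, leading ratio (8/5); with t_0 = 7/12, classification follows.

The series (x = 8/5) is 1F1: upper {-2}, lower {5/6}, prefactor 7/12. Verdict: terminating - upper -2 stops the sum at k = 2; the 3 terms are added exactly. Value: -11207/16500.


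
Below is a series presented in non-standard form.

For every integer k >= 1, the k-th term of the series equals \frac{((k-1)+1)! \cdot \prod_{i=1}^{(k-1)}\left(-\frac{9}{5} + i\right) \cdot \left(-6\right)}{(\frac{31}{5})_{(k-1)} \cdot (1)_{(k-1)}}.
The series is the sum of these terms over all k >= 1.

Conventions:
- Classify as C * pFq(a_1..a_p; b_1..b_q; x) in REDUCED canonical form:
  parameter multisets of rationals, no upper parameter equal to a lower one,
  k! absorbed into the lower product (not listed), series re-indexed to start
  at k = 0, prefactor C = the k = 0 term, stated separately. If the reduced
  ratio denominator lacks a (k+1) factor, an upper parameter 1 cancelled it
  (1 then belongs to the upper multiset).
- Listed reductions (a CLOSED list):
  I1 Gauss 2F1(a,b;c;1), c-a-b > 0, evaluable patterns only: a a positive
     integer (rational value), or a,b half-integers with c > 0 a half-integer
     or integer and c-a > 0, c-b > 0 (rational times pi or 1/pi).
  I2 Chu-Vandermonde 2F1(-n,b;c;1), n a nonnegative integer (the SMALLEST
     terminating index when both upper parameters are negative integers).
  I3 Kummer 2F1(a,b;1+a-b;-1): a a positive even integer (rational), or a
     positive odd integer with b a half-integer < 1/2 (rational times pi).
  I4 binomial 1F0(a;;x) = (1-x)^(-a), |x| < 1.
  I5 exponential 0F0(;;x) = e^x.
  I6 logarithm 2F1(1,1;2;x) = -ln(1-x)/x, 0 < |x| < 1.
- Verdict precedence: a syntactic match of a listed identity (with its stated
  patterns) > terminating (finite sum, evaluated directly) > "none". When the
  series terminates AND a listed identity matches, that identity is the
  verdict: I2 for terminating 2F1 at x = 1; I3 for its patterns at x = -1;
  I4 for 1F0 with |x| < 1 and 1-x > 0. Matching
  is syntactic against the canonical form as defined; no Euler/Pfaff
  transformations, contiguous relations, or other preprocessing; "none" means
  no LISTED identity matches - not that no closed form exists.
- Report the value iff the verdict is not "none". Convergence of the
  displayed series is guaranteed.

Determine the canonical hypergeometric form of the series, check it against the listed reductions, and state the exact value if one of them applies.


Structural cue: t_0 being -6, the running product (C = -6, x = 1) telescopes to a rising factorial.
Ratio: r(k) = 1 * (k-\frac{4}{5}) (k+2) / [(k+\frac{31}{5}) (k+1)] ; factor over Q: parameters, x = 1, and C = -6.

The series (x = 1) is 2F1: upper {-\frac{4}{5}, 2}, lower {\frac{31}{5}}, prefactor -6. Verdict: Gauss (I1, integer-parameter pattern) matches (x = 1: the Gamma ratio telescopes since c-a-b = 5 > 0 and a = 2 in Z>0). Hence: -\frac{546}{125}.


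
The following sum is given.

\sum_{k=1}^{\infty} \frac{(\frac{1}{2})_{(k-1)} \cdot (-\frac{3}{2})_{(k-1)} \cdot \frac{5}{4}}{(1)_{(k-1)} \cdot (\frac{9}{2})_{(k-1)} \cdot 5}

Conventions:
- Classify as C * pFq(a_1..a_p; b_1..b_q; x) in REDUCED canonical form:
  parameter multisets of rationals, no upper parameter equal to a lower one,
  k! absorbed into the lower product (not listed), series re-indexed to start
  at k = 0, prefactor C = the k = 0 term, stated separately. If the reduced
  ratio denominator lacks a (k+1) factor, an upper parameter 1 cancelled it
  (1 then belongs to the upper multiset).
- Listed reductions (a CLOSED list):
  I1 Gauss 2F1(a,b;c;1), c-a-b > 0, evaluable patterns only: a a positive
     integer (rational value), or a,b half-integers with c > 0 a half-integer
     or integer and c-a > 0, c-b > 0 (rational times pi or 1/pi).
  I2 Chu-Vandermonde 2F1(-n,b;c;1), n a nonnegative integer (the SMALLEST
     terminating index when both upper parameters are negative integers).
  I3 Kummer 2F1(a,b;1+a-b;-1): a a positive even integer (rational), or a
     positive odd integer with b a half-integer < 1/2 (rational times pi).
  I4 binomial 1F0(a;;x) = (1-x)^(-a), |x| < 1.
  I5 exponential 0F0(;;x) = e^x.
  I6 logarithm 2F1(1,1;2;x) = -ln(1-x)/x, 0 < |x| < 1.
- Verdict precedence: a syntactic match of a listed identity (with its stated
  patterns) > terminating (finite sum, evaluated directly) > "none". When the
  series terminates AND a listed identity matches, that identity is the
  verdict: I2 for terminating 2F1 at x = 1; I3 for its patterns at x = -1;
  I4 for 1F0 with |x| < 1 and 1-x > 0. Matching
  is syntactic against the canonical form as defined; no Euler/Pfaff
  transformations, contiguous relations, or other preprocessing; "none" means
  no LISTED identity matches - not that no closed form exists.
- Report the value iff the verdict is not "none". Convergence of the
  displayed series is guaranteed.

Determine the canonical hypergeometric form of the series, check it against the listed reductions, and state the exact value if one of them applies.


Classification (C = \frac{1}{4}): 2F1 with upper {-\frac{3}{2}, \frac{1}{2}}, lower {\frac{9}{2}}, argument x = 1. Verdict: the half-integer Gauss pattern (I1) applies (x = 1; upper {-\frac{3}{2}, \frac{1}{2}} half-integers, c = \frac{9}{2} in the evaluable pattern). Value: \frac{2205}{32768} \cdot \pi.

The tell: t_0 being \frac{1}{4}, (1)_k (C = 1/4) is k! itself.
Step ratio: r(k) = 1 * (k-\frac{3}{2}) (k+\frac{1}{2}) / [(k+\frac{9}{2}) (k+1)] - rational in k, leading ratio 1; with t_0 = \frac{1}{4}, classification follows.


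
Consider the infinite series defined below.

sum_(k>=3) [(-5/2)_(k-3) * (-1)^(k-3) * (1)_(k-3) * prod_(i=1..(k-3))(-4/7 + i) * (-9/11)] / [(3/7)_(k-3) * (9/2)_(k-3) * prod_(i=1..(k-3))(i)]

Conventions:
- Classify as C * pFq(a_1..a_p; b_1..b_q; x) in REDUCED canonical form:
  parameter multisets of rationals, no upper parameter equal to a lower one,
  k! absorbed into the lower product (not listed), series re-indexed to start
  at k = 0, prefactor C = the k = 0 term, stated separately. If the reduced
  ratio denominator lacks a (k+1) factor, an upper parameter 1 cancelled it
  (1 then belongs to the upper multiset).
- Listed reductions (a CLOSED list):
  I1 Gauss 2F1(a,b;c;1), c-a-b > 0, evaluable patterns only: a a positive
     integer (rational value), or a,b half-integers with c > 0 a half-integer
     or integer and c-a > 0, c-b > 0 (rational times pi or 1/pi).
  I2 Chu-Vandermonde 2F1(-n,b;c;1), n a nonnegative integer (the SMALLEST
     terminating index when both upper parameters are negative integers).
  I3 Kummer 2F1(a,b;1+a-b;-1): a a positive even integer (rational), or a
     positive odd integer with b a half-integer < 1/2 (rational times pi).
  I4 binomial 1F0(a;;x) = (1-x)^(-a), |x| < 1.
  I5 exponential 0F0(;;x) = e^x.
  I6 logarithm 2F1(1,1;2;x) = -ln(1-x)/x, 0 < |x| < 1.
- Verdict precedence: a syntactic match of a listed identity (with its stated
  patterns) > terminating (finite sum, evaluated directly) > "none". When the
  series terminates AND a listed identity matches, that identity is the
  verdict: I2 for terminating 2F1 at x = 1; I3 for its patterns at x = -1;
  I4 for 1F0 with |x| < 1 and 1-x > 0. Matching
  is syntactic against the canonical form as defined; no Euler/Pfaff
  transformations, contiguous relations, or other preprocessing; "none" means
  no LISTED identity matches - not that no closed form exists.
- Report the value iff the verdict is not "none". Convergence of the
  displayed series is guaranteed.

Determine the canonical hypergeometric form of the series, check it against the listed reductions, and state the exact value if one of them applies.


Structural cue: x = (-1) and the parameter 3/7 appears in both the upper and lower lists and cancels.
Step ratio: r(k) = (-1) * (k-5/2) (k+1) / [(k+9/2) (k+1)] - rational in k. x = (-1); t_0 = -9/11; negate the roots.

Reduced: x = -1, 2F1, upper = {-5/2, 1}, lower = {9/2}, C = -9/11. Verdict: this is Kummer (I3) (x = -1; c = 9/2 equals 1+a-b for upper {-5/2, 1}: listed pattern). Exact value: (-315/704) * pi.


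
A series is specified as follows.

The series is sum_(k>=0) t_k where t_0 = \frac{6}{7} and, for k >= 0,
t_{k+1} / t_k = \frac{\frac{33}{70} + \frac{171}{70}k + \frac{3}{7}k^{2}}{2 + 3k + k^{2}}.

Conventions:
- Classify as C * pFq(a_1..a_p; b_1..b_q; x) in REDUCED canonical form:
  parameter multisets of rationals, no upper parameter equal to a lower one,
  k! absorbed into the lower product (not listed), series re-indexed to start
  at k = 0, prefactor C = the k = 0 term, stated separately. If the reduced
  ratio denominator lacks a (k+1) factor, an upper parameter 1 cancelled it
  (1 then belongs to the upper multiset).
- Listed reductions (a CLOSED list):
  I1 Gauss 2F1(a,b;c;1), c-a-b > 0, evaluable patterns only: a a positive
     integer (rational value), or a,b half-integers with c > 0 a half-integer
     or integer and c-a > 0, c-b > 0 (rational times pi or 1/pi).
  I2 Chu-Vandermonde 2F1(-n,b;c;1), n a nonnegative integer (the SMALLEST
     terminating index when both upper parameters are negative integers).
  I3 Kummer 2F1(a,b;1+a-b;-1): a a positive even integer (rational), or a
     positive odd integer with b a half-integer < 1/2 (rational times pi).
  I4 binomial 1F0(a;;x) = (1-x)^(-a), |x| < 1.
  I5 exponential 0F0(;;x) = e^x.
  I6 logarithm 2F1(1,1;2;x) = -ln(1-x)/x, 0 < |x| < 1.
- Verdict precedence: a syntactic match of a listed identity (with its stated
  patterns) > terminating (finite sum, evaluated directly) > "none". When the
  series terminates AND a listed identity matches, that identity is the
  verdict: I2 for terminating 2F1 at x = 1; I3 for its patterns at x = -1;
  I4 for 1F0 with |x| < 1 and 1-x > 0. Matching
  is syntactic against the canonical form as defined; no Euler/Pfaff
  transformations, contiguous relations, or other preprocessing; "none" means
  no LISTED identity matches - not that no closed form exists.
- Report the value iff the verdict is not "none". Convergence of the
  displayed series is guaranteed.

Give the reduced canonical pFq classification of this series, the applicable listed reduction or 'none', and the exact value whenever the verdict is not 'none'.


Reduced: x = \frac{3}{7}, 2F1, upper = {\frac{1}{5}, \frac{11}{2}}, lower = {2}, C = \frac{6}{7}. Verdict: none here - no I1-I6 shape fits x = \frac{3}{7} with lower {2}.

First insight: from the first term \frac{6}{7}: factor the ratio over Q (C = 6/7, x = 3/7): negated roots = parameters.
Consecutive-term ratio: r(k) = \frac{3}{7} * (k+\frac{1}{5}) (k+\frac{11}{2}) / [(k+2) (k+1)] - rational; roots negated = parameters, x = \frac{3}{7}, C = \frac{6}{7}.


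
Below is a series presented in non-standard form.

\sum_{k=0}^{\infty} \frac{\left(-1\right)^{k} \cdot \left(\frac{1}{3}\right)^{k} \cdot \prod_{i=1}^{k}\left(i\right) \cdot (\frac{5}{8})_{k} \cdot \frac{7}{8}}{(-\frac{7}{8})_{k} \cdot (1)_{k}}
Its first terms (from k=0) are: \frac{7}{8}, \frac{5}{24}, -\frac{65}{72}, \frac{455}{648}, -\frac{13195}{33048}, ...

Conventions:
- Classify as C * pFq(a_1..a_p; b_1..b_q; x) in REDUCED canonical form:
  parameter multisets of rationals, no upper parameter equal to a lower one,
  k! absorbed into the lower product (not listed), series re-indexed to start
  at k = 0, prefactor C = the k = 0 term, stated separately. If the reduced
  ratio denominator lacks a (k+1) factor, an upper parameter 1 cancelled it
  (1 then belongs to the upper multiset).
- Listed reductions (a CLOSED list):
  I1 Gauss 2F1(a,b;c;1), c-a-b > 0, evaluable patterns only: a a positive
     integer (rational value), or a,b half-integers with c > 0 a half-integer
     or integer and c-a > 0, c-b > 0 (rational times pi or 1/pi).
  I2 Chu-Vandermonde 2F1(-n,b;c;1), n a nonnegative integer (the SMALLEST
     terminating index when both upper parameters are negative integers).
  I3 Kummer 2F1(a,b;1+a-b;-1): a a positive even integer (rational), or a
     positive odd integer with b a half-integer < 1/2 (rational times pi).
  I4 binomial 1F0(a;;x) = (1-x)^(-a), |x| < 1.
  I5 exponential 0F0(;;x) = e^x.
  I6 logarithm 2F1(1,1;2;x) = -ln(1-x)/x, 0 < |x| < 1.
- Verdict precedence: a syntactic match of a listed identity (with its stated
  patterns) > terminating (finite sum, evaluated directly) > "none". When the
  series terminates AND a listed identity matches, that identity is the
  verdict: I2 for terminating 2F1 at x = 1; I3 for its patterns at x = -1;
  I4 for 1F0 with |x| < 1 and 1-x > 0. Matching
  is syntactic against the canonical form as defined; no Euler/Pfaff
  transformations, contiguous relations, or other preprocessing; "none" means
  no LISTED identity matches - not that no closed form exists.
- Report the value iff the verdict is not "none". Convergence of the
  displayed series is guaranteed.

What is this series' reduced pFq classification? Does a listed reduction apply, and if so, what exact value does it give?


The series (x = -\frac{1}{3}) is 2F1: upper {\frac{5}{8}, 1}, lower {-\frac{7}{8}}, prefactor \frac{7}{8}. Verdict: none. No listed pattern accepts 2F1(\frac{5}{8}, 1; -\frac{7}{8}; -\frac{1}{3}).

Key observation: t_0 being \frac{7}{8}, (1)_k (C = 7/8) is k! itself.
Adjacent-term ratio: r(k) = -\frac{1}{3} * (k+\frac{5}{8}) (k+1) / [(k-\frac{7}{8}) (k+1)] ; factor over Q: parameters, x = -\frac{1}{3}, and C = \frac{7}{8}.


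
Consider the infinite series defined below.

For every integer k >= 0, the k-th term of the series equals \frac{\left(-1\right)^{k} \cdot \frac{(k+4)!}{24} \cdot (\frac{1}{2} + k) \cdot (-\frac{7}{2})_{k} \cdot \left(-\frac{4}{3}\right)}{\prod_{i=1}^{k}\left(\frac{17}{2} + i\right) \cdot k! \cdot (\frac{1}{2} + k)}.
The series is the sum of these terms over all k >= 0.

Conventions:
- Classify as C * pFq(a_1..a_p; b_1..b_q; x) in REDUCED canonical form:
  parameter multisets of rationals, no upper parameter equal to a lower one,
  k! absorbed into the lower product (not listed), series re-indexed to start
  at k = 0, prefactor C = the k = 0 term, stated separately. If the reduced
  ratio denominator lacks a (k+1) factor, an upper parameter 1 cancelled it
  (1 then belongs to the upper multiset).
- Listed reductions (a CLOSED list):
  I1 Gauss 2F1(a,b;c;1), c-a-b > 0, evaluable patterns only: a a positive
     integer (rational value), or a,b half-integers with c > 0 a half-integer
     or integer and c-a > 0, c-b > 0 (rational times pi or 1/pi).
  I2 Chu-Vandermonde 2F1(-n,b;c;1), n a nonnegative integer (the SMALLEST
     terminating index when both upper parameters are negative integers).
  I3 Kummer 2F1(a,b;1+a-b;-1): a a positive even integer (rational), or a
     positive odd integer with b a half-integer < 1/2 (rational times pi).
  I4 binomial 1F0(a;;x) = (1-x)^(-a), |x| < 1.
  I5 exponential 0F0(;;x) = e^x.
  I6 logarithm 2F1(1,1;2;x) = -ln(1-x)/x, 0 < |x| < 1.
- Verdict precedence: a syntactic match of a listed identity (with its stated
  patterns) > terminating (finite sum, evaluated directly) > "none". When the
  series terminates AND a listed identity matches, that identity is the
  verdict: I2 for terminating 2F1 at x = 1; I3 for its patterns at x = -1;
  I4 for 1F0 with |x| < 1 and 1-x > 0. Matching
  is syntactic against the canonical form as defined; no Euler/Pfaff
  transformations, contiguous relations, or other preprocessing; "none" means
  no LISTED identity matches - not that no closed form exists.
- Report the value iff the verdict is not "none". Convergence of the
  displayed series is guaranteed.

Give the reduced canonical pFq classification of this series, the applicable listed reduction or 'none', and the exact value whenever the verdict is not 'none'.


x = -1 here; the reduced form reads 2F1, upper {-\frac{7}{2}, 5}, lower {\frac{19}{2}}, C = -\frac{4}{3}. Verdict: Kummer (I3) applies (x = -1; c = \frac{19}{2} equals 1+a-b for upper {-\frac{7}{2}, 5}: listed pattern). Exact value: \left(-\frac{255255}{131072}\right) \cdot \pi.

Key step: with t_0 = -\frac{4}{3}, k + 1/2 divides numerator and denominator alike; C = -4/3, x = -1 after cancelling.
Ratio: r(k) = -1 * (k-\frac{7}{2}) (k+5) / [(k+\frac{19}{2}) (k+1)] - rational; roots negated = parameters, x = -1, C = -\frac{4}{3}.


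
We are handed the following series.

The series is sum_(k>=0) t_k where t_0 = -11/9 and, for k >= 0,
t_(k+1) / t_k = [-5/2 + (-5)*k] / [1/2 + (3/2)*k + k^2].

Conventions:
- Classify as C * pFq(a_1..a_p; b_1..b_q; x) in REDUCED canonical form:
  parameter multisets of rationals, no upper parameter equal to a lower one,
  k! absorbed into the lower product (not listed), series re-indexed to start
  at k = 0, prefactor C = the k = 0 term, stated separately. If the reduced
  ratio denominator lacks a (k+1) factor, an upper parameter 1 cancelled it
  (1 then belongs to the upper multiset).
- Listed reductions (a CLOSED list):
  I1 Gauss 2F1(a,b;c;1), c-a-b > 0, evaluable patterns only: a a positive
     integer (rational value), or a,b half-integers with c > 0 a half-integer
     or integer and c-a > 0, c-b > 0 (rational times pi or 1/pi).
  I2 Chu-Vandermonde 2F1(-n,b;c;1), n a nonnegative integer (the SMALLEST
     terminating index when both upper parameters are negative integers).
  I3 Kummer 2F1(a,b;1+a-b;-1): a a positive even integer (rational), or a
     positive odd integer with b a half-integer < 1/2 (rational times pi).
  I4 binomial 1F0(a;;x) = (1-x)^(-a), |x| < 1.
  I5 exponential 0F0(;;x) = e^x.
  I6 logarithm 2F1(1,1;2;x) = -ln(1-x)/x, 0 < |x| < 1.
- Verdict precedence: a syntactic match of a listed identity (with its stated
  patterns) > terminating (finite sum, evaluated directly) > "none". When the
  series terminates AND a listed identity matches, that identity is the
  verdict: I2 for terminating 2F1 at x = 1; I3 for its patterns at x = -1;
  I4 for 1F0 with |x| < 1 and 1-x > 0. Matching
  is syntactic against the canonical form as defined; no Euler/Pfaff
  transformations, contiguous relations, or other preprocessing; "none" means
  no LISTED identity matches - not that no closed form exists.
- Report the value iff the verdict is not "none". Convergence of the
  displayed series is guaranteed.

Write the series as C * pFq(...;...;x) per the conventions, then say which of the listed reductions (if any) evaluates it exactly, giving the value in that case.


This is -11/9 * 0F0(-; -; -5) in reduced canonical form. Verdict: this is exponential (I5) (the 0F0 exponential series at x = -5). Its exact value is (-11/9) * e^(-5).

Key step: t_0 = -11/9 here, and the ratio is unreduced: k + 1/2 divides both sides (prefactor -11/9).
Step ratio: r(k) = (-5) * 1 / [(k+1)] - rational in k. x = (-5); t_0 = -11/9; negate the roots.


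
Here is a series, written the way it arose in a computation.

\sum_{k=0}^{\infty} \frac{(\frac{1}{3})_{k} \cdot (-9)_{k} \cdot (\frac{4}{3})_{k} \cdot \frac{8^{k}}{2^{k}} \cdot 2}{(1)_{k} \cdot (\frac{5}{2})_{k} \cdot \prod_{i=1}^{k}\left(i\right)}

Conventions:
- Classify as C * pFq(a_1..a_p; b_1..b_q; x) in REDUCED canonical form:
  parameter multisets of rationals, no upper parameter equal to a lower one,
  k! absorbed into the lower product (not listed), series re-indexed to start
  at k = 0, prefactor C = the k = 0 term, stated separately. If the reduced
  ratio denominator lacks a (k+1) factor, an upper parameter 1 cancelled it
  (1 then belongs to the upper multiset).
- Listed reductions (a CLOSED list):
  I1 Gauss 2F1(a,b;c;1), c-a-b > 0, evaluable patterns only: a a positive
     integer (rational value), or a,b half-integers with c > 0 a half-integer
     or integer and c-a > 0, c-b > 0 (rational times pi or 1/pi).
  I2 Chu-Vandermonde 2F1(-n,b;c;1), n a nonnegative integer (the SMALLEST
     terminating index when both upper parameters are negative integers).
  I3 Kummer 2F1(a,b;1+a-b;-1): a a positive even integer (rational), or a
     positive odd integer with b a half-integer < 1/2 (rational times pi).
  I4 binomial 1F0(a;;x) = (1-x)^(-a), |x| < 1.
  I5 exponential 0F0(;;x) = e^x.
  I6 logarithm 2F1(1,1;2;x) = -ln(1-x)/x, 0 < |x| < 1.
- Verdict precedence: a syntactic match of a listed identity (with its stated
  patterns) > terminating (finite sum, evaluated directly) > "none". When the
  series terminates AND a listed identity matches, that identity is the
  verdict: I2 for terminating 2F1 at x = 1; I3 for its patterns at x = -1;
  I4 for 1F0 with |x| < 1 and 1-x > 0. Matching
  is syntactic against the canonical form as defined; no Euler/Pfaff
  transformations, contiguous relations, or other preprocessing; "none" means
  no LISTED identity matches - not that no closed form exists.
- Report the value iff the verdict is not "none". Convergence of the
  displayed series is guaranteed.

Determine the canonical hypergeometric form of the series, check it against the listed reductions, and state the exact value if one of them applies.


x = 4 here; the reduced form reads 3F2, upper {-9, \frac{1}{3}, \frac{4}{3}}, lower {1, \frac{5}{2}}, C = 2. Verdict: terminating - upper -9 stops the sum at k = 9; the 10 terms are added exactly. Sum: -\frac{88561612106245978}{475328909897523}.

The tell: from the first term 2: the lower running product (C = 2) is a rising factorial.
Consecutive-term ratio: r(k) = 4 * (k-9) (k+\frac{1}{3}) (k+\frac{4}{3}) / [(k+1) (k+\frac{5}{2}) (k+1)] - rational in k. x = 4; t_0 = 2; negate the roots.


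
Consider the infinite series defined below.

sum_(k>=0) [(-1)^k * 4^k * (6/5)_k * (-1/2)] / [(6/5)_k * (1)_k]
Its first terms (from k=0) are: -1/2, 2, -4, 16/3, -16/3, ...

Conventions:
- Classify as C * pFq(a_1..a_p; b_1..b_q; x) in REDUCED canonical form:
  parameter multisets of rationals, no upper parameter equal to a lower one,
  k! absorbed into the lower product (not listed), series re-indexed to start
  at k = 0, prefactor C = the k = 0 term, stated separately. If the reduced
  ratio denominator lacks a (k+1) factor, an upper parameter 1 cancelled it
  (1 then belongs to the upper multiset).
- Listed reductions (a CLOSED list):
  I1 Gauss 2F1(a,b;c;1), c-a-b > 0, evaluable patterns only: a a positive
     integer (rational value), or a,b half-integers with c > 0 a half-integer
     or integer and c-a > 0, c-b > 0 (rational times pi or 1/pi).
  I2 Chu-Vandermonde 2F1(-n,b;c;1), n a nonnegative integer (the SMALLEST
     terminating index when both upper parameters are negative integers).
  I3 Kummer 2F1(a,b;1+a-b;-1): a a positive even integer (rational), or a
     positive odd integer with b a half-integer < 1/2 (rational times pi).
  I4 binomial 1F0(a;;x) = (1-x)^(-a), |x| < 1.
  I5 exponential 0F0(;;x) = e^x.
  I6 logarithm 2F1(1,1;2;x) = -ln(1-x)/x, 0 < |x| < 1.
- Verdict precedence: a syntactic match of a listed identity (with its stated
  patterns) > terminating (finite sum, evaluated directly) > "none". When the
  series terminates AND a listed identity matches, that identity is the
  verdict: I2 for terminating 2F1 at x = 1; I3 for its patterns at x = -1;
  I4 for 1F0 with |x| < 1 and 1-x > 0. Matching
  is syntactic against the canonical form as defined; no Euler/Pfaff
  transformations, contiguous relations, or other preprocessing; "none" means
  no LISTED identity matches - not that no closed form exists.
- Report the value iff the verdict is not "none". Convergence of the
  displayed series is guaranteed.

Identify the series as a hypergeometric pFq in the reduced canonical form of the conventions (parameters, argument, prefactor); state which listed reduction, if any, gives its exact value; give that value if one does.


At argument -4: a 0F0 with upper {-}, lower {-}, scaled by C = -1/2. Verdict: the exponential series (I5) applies (the 0F0 exponential series at x = -4). Exact value: (-1/2) * e^(-4).

First insight: from the first term -1/2: the parameter 6/5 appears in both the upper and lower lists and cancels.
Step ratio: r(k) = (-4) * 1 / [(k+1)] - rational in k. x = (-4); t_0 = -1/2; negate the roots.


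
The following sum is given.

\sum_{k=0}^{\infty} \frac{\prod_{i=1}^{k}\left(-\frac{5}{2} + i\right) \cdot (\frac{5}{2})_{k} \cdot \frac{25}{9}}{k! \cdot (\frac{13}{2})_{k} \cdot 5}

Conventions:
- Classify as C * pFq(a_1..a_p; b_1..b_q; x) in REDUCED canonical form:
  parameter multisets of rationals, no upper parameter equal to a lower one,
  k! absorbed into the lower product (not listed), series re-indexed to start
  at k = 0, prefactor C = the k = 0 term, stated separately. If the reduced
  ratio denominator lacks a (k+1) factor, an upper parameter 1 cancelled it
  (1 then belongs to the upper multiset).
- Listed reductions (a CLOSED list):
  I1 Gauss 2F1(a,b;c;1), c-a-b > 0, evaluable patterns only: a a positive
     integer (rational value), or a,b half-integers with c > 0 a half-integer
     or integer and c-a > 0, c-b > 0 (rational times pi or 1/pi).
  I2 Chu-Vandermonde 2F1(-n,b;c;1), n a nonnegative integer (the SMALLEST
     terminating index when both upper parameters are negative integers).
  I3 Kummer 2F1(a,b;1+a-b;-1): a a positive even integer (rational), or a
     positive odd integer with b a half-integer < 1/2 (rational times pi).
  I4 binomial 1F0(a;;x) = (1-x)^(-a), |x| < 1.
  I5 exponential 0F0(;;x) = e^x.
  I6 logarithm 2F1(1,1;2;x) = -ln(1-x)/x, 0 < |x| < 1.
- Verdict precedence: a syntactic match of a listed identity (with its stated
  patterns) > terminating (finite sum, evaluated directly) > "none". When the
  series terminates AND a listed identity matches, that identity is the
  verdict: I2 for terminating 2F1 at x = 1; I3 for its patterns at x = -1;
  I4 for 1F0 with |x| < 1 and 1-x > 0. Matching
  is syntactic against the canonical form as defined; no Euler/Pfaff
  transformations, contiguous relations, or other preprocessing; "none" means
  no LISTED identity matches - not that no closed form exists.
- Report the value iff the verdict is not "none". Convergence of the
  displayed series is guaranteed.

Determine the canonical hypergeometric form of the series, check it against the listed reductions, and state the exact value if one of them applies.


Canonical form: C = \frac{5}{9} times 2F1 with upper {-\frac{3}{2}, \frac{5}{2}}, lower {\frac{13}{2}}, x = 1. Verdict: the half-integer Gauss pattern (I1) matches (x = 1; upper {-\frac{3}{2}, \frac{5}{2}} half-integers, c = \frac{13}{2} in the evaluable pattern). Hence: \frac{5775}{65536} \cdot \pi.

First insight: x = 1 and the constant factors (prefactor 5/9) combine into one prefactor.
Consecutive-term ratio: r(k) = 1 * (k-\frac{3}{2}) (k+\frac{5}{2}) / [(k+\frac{13}{2}) (k+1)] - rational; roots negated = parameters, x = 1, C = \frac{5}{9}.


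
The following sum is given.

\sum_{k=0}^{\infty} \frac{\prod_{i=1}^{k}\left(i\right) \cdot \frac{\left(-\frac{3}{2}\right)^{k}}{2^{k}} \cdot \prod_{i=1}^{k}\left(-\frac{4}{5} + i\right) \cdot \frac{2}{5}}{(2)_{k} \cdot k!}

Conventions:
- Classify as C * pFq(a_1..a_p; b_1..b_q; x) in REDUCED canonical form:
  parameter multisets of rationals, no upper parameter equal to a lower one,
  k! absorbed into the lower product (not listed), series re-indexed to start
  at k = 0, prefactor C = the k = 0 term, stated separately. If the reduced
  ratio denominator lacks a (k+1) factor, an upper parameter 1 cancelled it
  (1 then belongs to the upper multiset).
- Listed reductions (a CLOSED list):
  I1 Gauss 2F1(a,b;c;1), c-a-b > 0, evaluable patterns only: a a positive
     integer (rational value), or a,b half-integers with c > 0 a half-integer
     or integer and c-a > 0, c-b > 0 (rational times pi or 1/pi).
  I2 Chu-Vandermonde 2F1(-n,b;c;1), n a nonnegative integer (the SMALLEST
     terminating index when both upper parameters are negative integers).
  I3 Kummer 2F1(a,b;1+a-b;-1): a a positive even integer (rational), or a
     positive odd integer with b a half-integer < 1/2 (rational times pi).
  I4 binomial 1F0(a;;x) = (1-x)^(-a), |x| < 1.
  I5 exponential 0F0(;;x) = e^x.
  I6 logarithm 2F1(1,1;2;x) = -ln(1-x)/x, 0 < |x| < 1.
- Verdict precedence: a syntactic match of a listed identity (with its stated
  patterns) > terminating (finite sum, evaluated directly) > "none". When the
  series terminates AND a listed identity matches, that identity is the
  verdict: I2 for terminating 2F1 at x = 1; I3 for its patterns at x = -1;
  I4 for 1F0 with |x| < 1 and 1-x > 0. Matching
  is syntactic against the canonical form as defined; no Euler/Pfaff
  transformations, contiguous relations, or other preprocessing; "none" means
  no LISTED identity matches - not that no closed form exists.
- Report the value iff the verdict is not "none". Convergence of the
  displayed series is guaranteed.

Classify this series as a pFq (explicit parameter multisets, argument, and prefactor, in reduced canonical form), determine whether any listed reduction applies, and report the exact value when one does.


x = -\frac{3}{4} here; the reduced form reads 2F1, upper {\frac{1}{5}, 1}, lower {2}, C = \frac{2}{5}. Verdict: none - at argument -\frac{3}{4} the multisets {\frac{1}{5}, 1} ; {2} match no listed identity.

The tell: with t_0 = \frac{2}{5}, the running product (prefactor 2/5) telescopes to a rising factorial.
Consecutive-term ratio: r(k) = -\frac{3}{4} * (k+\frac{1}{5}) (k+1) / [(k+2) (k+1)] - rational in k. x = -\frac{3}{4}; t_0 = \frac{2}{5}; negate the roots.


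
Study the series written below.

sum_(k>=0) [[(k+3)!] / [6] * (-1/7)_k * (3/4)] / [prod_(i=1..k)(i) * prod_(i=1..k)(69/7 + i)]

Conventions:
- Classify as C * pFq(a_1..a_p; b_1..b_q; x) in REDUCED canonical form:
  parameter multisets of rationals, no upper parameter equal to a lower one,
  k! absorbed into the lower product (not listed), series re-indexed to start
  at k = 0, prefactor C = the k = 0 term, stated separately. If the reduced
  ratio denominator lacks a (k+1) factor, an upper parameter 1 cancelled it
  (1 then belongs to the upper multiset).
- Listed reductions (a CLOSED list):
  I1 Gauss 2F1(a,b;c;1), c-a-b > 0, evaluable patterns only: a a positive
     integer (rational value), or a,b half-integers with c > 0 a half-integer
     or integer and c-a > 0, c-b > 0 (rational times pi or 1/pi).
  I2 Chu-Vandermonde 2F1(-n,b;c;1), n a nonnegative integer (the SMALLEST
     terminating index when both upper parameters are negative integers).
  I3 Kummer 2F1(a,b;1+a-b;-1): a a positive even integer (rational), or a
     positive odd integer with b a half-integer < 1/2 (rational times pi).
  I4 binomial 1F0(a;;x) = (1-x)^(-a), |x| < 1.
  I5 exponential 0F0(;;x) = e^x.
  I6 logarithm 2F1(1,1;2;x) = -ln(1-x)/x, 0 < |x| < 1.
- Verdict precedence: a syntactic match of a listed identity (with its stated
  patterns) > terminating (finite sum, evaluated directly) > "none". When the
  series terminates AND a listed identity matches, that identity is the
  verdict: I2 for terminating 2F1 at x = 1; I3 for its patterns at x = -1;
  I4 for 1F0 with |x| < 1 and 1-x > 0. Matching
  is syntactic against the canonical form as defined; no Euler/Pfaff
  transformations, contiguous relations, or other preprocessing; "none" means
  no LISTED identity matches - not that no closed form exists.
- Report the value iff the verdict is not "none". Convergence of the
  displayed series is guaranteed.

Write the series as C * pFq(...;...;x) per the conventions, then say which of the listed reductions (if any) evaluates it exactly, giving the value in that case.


At argument 1: a 2F1 with upper {-1/7, 4}, lower {76/7}, scaled by C = 3/4. Verdict: this is the Gauss summation I1 (x = 1: the Gamma ratio telescopes since c-a-b = 7 > 0 and a = 4 in Z>0). Exact value: 23529/33614.

First insight: from the first term 3/4: the lower running product (prefactor 3/4) is a rising factorial.
Adjacent-term ratio: r(k) = 1 * (k-1/7) (k+4) / [(k+76/7) (k+1)] - rational; roots negated = parameters, x = 1, C = 3/4.


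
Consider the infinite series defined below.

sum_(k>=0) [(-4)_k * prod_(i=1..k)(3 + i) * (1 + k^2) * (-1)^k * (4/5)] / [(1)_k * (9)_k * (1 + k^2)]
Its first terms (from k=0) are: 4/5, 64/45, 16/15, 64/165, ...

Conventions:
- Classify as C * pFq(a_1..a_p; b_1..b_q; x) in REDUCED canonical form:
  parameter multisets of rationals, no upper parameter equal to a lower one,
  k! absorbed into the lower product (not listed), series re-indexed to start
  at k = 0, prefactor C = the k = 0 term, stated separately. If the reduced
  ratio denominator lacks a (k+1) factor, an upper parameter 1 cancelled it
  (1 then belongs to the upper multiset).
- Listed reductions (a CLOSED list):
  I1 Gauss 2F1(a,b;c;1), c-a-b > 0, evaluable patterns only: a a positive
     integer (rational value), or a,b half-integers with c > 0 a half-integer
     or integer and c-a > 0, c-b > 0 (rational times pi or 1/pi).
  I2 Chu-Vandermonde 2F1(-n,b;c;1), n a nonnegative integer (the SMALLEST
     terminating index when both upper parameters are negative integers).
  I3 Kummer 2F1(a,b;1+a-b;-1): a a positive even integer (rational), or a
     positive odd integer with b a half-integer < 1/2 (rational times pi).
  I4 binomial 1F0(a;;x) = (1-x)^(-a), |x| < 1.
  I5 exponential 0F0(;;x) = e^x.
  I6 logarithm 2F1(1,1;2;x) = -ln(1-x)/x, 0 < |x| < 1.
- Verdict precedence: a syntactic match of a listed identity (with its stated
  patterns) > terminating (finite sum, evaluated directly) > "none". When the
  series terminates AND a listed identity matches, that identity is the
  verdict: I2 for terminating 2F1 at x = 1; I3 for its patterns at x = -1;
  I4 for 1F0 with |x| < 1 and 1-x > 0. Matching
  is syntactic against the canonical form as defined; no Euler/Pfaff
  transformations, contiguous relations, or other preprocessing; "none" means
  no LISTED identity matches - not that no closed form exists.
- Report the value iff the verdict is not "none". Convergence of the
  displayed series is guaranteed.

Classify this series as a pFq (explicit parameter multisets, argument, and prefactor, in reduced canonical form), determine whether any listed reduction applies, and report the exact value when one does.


Prefactor 4/5, argument -1: 2F1 with upper {-4, 4} over lower {9}. Verdict: Kummer's theorem (I3) matches (x = -1; c = 9 equals 1+a-b for upper {-4, 4}: listed pattern). Sum: 56/15.

Structural cue: x = (-1) and the running product (C = 4/5, x = -1) telescopes to a rising factorial.
Ratio: r(k) = (-1) * (k-4) (k+4) / [(k+9) (k+1)] ; factor over Q: parameters, x = (-1), and C = 4/5.
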